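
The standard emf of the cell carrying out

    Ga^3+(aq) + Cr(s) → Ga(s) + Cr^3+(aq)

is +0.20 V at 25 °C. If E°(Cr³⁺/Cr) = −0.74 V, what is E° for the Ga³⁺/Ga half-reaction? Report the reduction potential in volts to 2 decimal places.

−0.54 V

In the reaction as written the Ga³⁺/Ga couple is reduced (cathode) and Cr³⁺/Cr is oxidized (anode), so E°cell = E°(Ga³⁺/Ga) − E°(Cr³⁺/Cr).
E°(Ga³⁺/Ga) = E°cell + E°(anode) = +0.20 + (−0.74) = −0.54 V.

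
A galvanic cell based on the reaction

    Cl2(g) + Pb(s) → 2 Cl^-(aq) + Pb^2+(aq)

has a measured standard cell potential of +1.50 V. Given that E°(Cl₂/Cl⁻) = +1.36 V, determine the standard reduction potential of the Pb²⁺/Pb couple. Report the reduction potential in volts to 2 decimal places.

In the reaction as written the Cl₂/Cl⁻ couple is reduced (cathode) and Pb²⁺/Pb is oxidized (anode), so E°cell = E°(Cl₂/Cl⁻) − E°(Pb²⁺/Pb).
E°(Pb²⁺/Pb) = E°(cathode) − E°cell = +1.36 − (+1.50) = −0.14 V.

−0.14 V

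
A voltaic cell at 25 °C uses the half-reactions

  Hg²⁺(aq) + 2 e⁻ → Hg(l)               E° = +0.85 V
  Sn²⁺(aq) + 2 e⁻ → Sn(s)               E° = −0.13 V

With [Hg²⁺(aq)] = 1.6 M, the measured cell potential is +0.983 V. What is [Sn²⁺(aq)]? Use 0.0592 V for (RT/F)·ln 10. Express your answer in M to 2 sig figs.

Hg²⁺/Hg is the cathode (higher E°); E°cell = +0.85 − (−0.13) = +0.98 V with n = 2.
From the Nernst equation, log Q = n(E° − E)/0.0592 = 2·(+0.98 − (+0.983))/0.0592 = −0.101.
Balancing electrons gives Hg²⁺(aq) + Sn(s) → Hg(l) + Sn²⁺(aq); thus Q = [Sn²⁺(aq)] / [Hg²⁺(aq)].
Isolating [Sn²⁺(aq)] in Q = 10^{−0.101} yields log [Sn²⁺(aq)] = 0.103, i.e. 1.3 M.

1.3 M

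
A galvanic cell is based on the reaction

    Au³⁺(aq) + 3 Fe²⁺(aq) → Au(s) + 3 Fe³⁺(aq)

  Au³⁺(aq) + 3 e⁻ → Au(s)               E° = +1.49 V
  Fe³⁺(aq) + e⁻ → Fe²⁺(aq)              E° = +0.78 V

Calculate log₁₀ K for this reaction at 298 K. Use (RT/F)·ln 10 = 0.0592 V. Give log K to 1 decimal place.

The Au³⁺/Au couple is reduced (cathode); E°cell = +1.49 − (+0.78) = +0.71 V with n = 3.
At equilibrium E = 0, so log K = nE°cell / 0.0592 = (3)(+0.71) / 0.0592 = 36.0.

log K = 36.0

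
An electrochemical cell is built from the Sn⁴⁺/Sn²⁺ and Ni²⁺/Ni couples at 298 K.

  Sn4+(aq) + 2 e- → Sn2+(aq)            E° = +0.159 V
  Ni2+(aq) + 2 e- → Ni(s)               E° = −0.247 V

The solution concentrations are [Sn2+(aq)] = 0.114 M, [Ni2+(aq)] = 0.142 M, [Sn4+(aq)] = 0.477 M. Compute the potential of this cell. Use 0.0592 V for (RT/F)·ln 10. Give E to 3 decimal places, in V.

Since E°(Sn⁴⁺/Sn²⁺) > E°(Ni²⁺/Ni), Sn⁴⁺/Sn²⁺ serves as the cathode.
The standard potential is +0.159 − (−0.247) = +0.406 V and the balanced reaction transfers n = 2 electrons.
The balanced reaction is Sn4+(aq) + Ni(s) → Sn2+(aq) + Ni2+(aq), so Q = ([Sn2+(aq)]·[Ni2+(aq)]) / [Sn4+(aq)] = 0.0339 and log Q = −1.469.
Applying E = E° − (RT ln10/nF)·log Q gives +0.406 − (0.0592/2)(−1.469) = +0.449 V.

+0.449 V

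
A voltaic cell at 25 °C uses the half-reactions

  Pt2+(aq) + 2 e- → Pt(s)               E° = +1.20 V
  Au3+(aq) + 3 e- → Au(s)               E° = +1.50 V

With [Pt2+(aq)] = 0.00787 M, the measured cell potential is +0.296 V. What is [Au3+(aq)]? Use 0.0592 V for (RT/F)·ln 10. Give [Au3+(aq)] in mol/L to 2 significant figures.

0.00044 M

Au³⁺/Au is the cathode (higher E°); E°cell = +1.50 − (+1.20) = +0.30 V with n = 6.
Since E = E° − (0.0592/n)·log Q, log Q = n(E° − E)/0.0592 = 0.405.
Balancing electrons gives 2 Au3+(aq) + 3 Pt(s) → 2 Au(s) + 3 Pt2+(aq); thus Q = [Pt2+(aq)]^3 / [Au3+(aq)]^2.
Solving for the unknown gives log [Au3+(aq)] = −3.359, so [Au3+(aq)] ≈ 0.00044 M.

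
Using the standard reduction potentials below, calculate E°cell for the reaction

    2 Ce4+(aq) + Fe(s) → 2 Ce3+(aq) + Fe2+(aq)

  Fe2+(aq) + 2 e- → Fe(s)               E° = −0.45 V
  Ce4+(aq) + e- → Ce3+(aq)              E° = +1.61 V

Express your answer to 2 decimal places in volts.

In the reaction as written, Ce4+(aq) is reduced (cathode) and Fe2+(aq) is produced by oxidation at the anode.
E°cell = E°(cathode) − E°(anode) = +1.61 − (−0.45) = +2.06 V.
The positive value indicates the reaction is spontaneous as written.

+2.06 V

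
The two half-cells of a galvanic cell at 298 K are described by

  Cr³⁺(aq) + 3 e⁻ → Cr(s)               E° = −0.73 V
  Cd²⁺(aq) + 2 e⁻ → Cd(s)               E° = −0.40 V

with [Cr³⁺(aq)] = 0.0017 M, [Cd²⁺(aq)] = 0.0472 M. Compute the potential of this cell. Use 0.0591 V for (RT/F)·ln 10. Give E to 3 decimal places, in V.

+0.345 V

The Cd²⁺/Cd couple has the more positive E°, so it is the cathode; Cr³⁺/Cr is the anode.
E°cell = −0.40 − (−0.73) = +0.33 V, with n = 6 electrons transferred.
Balancing gives 3 Cd²⁺(aq) + 2 Cr(s) → 3 Cd(s) + 2 Cr³⁺(aq); hence Q = [Cr³⁺(aq)]^2 / [Cd²⁺(aq)]^3 = 0.0275 (log Q = −1.561).
Applying E = E° − (RT ln10/nF)·log Q gives +0.33 − (0.0591/6)(−1.561) = +0.345 V.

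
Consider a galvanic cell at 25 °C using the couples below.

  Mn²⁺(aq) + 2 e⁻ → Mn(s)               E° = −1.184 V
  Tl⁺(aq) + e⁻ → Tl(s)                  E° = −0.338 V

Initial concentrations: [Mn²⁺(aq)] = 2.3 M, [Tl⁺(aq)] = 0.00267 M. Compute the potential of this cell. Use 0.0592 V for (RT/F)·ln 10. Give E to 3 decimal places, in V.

The Tl⁺/Tl couple has the more positive E°, so it is the cathode; Mn²⁺/Mn is the anode.
The standard potential is −0.338 − (−1.184) = +0.846 V and the balanced reaction transfers n = 2 electrons.
The balanced reaction is 2 Tl⁺(aq) + Mn(s) → 2 Tl(s) + Mn²⁺(aq), so Q = [Mn²⁺(aq)] / [Tl⁺(aq)]^2 = 3.23×10^5 and log Q = 5.509.
E = E° − (0.0592/n)·log Q = +0.846 − (0.0592/2)(5.509) = +0.683 V.

+0.683 V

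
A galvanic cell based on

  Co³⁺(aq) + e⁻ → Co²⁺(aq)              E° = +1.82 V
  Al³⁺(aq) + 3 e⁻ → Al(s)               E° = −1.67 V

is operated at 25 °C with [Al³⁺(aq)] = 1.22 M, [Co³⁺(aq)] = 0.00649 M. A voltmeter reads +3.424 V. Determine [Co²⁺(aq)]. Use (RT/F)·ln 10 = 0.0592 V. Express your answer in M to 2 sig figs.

The Co³⁺/Co²⁺ couple has the larger reduction potential, so it is the cathode: E°cell = +1.82 − (−1.67) = +3.49 V and n = 3.
Rearranging E = E° − (0.0592/n)·log Q gives log Q = 3(+3.49 − (+3.424))/0.0592 = 3.345.
Balancing electrons gives 3 Co³⁺(aq) + Al(s) → 3 Co²⁺(aq) + Al³⁺(aq); thus Q = ([Co²⁺(aq)]^3·[Al³⁺(aq)]) / [Co³⁺(aq)]^3.
Isolating [Co²⁺(aq)] in Q = 10^{3.345} yields log [Co²⁺(aq)] = −1.102, i.e. 0.079 M.

0.079 M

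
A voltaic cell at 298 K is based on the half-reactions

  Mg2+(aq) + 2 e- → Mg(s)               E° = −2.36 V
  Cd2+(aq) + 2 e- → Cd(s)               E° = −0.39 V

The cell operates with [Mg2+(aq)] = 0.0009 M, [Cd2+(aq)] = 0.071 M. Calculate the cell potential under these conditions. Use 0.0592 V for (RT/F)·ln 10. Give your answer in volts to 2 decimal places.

The Cd²⁺/Cd couple has the more positive E°, so it is the cathode; Mg²⁺/Mg is the anode.
The standard potential is −0.39 − (−2.36) = +1.97 V and the balanced reaction transfers n = 2 electrons.
The balanced reaction is Cd2+(aq) + Mg(s) → Cd(s) + Mg2+(aq), so Q = [Mg2+(aq)] / [Cd2+(aq)] = 0.0127 and log Q = −1.897.
Applying E = E° − (RT ln10/nF)·log Q gives +1.97 − (0.0592/2)(−1.897) = +2.03 V.

+2.03 V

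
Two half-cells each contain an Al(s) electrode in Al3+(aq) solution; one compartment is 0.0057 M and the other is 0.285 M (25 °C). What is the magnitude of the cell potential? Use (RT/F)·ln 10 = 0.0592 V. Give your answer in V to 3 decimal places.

0.034 V

For a concentration cell E°cell = 0, since both electrodes use the same couple.
The compartment with the higher Al3+(aq) concentration (0.285 M) acts as the cathode; ions are reduced there and produced at the dilute (0.0057 M) anode.
With n = 3, Ecell = −(0.0592/3)·log([dilute]/[conc]) = −(0.0592/3)·log(0.0057/0.285) = +0.034 V.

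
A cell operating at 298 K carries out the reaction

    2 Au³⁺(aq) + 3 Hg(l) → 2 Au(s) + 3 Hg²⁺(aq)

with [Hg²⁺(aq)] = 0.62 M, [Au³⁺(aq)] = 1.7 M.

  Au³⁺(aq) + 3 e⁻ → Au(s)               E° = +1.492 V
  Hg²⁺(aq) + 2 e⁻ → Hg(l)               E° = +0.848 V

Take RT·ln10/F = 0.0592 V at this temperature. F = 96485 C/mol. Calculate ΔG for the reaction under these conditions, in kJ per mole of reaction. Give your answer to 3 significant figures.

−379 kJ/mol

With Au³⁺/Au reduced at the cathode, E°cell = +1.492 − (+0.848) = +0.644 V and n = 6.
Here Q = [Hg²⁺(aq)]^3 / [Au³⁺(aq)]^2 = 0.0825 (log Q = −1.084), giving E = +0.644 − (0.0592/6)·(−1.084) = +0.6547 V.
Then ΔG = −nFE = −6 × 96485 × +0.6547 J/mol = −379 kJ/mol.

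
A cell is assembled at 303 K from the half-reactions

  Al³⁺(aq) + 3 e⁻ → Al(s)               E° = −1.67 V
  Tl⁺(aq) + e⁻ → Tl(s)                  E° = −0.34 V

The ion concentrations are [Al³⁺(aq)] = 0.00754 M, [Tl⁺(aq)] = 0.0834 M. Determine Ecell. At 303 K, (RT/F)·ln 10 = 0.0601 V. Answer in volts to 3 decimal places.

+1.308 V

Since E°(Tl⁺/Tl) > E°(Al³⁺/Al), Tl⁺/Tl serves as the cathode.
The standard potential is −0.34 − (−1.67) = +1.33 V and the balanced reaction transfers n = 3 electrons.
For the overall reaction 3 Tl⁺(aq) + Al(s) → 3 Tl(s) + Al³⁺(aq), Q = [Al³⁺(aq)] / [Tl⁺(aq)]^3 = 13, giving log Q = 1.114.
Applying E = E° − (RT ln10/nF)·log Q gives +1.33 − (0.0601/3)(1.114) = +1.308 V.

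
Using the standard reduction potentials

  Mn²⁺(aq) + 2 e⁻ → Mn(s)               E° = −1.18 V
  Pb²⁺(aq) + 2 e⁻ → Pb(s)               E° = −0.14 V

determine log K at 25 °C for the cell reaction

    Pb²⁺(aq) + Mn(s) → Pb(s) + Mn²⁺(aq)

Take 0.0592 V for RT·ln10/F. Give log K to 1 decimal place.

log K = 35.1

The Pb²⁺/Pb couple is reduced (cathode); E°cell = −0.14 − (−1.18) = +1.04 V with n = 2.
At equilibrium E = 0, so log K = nE°cell / 0.0592 = (2)(+1.04) / 0.0592 = 35.1.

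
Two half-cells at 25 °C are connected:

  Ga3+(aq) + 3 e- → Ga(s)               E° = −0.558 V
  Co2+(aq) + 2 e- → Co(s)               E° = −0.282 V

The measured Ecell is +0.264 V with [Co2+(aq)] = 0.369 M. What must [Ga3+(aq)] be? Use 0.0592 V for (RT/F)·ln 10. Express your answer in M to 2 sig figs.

The Co²⁺/Co couple has the larger reduction potential, so it is the cathode: E°cell = −0.282 − (−0.558) = +0.276 V and n = 6.
Since E = E° − (0.0592/n)·log Q, log Q = n(E° − E)/0.0592 = 1.216.
The balanced reaction is 3 Co2+(aq) + 2 Ga(s) → 3 Co(s) + 2 Ga3+(aq), so Q = [Ga3+(aq)]^2 / [Co2+(aq)]^3.
Substituting the known concentrations and solving, log [Ga3+(aq)] = −0.041 and [Ga3+(aq)] = 0.91 M.

0.91 M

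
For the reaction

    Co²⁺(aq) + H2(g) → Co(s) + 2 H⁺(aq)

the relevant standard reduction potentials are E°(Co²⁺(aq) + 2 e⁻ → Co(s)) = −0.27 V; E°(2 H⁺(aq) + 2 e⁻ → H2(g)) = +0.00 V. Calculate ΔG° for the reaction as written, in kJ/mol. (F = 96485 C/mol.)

+52.1 kJ/mol

In the reaction as written Co²⁺(aq) is reduced, so the Co²⁺/Co couple is the cathode and 2H⁺/H₂ is the anode.
E°cell = −0.27 − (+0.00) = −0.27 V; balancing electrons gives n = 2.
ΔG° = −nFE°cell = −(2)(96485)(−0.27) J/mol = +52.1 kJ/mol.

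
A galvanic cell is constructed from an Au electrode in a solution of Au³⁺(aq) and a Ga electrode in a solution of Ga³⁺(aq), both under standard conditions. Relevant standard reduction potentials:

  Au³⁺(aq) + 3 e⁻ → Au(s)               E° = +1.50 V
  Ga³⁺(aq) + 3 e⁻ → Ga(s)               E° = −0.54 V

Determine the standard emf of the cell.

+2.04 V

Of the two couples in this cell, the one with the more positive reduction potential is reduced at the cathode: here that is Au³⁺/Au (+1.50 V); Ga³⁺/Ga (−0.54 V) is the anode.
E°cell = E°(cathode) − E°(anode) = +1.50 − (−0.54) = +2.04 V.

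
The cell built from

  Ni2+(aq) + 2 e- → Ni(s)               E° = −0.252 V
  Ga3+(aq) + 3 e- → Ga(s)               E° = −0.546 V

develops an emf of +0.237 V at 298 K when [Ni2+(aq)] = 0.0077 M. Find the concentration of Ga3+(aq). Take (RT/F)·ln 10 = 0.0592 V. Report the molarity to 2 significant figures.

With Ni²⁺/Ni at the cathode and Ga³⁺/Ga at the anode, E°cell = −0.252 − (−0.546) = +0.294 V (n = 6).
Rearranging E = E° − (0.0592/n)·log Q gives log Q = 6(+0.294 − (+0.237))/0.0592 = 5.777.
For 3 Ni2+(aq) + 2 Ga(s) → 3 Ni(s) + 2 Ga3+(aq), the reaction quotient is Q = [Ga3+(aq)]^2 / [Ni2+(aq)]^3.
Solving for the unknown gives log [Ga3+(aq)] = −0.282, so [Ga3+(aq)] ≈ 0.52 M.

0.52 M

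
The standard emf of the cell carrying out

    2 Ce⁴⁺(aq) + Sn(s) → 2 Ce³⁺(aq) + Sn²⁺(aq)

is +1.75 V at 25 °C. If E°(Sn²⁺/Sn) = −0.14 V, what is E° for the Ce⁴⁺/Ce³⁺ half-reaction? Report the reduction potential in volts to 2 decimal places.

+1.61 V

In the reaction as written the Ce⁴⁺/Ce³⁺ couple is reduced (cathode) and Sn²⁺/Sn is oxidized (anode), so E°cell = E°(Ce⁴⁺/Ce³⁺) − E°(Sn²⁺/Sn).
E°(Ce⁴⁺/Ce³⁺) = E°cell + E°(anode) = +1.75 + (−0.14) = +1.61 V.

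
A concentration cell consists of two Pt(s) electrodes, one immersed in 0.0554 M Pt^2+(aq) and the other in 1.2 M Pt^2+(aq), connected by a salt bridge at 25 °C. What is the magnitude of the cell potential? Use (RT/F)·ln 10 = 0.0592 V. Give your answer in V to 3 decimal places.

For a concentration cell E°cell = 0, since both electrodes use the same couple.
The compartment with the higher Pt^2+(aq) concentration (1.2 M) acts as the cathode; ions are reduced there and produced at the dilute (0.0554 M) anode.
With n = 2, Ecell = −(0.0592/2)·log([dilute]/[conc]) = −(0.0592/2)·log(0.0554/1.2) = +0.040 V.

0.040 V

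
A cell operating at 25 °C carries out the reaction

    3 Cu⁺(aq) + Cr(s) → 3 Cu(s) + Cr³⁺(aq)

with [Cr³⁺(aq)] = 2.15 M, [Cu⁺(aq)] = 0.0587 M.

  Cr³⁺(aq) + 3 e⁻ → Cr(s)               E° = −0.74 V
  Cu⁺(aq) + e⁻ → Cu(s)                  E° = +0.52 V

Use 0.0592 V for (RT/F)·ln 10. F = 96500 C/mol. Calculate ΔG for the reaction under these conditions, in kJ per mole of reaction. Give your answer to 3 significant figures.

−342 kJ/mol

E°cell = +0.52 − (−0.74) = +1.26 V; the balanced reaction transfers n = 3 electrons.
Here Q = [Cr³⁺(aq)] / [Cu⁺(aq)]^3 = 1.06×10^4 (log Q = 4.027), giving E = +1.26 − (0.0592/3)·(4.027) = +1.1805 V.
Finally ΔG = −nFE = −(3)(96500 C/mol)(+1.1805 V) = −342 kJ/mol.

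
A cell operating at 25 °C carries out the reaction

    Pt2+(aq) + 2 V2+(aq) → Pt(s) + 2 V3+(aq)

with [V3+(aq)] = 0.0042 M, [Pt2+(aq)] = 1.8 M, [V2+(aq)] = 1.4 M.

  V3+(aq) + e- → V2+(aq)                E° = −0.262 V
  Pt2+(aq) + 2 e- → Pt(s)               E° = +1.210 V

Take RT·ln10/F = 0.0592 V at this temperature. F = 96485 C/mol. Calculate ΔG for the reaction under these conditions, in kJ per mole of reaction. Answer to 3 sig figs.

E°cell = +1.210 − (−0.262) = +1.472 V; the balanced reaction transfers n = 2 electrons.
Here Q = [V3+(aq)]^2 / ([Pt2+(aq)]·[V2+(aq)]^2) = 5×10^−6 (log Q = −5.301), giving E = +1.472 − (0.0592/2)·(−5.301) = +1.6289 V.
Then ΔG = −nFE = −2 × 96485 × +1.6289 J/mol = −314 kJ/mol.

−314 kJ/mol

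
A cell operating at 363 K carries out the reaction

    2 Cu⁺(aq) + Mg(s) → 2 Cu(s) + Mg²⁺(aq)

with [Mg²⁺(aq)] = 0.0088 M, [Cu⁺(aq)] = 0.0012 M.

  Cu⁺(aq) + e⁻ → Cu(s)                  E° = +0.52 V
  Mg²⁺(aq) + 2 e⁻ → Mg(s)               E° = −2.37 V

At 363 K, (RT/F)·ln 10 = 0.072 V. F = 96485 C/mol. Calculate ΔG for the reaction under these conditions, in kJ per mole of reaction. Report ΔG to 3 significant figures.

With Cu⁺/Cu reduced at the cathode, E°cell = +0.52 − (−2.37) = +2.89 V and n = 2.
Q = [Mg²⁺(aq)] / [Cu⁺(aq)]^2 = 6.11×10^3, so log Q = 3.786 and E = +2.89 − (0.072/2)(3.786) = +2.7537 V.
Then ΔG = −nFE = −2 × 96485 × +2.7537 J/mol = −531 kJ/mol.

−531 kJ/mol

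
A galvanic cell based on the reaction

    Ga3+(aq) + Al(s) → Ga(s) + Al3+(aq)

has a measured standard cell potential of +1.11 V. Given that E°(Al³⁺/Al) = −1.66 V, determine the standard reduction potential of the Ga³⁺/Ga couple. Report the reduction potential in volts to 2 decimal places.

In the reaction as written the Ga³⁺/Ga couple is reduced (cathode) and Al³⁺/Al is oxidized (anode), so E°cell = E°(Ga³⁺/Ga) − E°(Al³⁺/Al).
E°(Ga³⁺/Ga) = E°cell + E°(anode) = +1.11 + (−1.66) = −0.55 V.

−0.55 V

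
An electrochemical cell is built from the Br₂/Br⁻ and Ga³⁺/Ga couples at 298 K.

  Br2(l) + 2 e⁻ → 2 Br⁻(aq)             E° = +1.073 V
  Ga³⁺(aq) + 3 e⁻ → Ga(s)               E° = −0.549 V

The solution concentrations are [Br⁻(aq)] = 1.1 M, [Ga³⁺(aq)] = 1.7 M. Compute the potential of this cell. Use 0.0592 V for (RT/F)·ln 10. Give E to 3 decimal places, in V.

+1.615 V

The Br₂/Br⁻ couple has the more positive E°, so it is the cathode; Ga³⁺/Ga is the anode.
E°cell = E°cat − E°an = +1.073 − (−0.549) = +1.622 V; n = 6.
Balancing gives 3 Br2(l) + 2 Ga(s) → 6 Br⁻(aq) + 2 Ga³⁺(aq); hence Q = [Br⁻(aq)]^6·[Ga³⁺(aq)]^2 = 5.12 (log Q = 0.709).
Applying E = E° − (RT ln10/nF)·log Q gives +1.622 − (0.0592/6)(0.709) = +1.615 V.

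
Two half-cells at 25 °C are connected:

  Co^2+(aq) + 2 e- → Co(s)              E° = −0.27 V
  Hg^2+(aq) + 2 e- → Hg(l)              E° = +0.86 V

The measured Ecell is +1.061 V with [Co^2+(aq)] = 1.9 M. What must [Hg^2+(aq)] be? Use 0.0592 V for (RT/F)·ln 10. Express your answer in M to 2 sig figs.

0.0089 M

Hg²⁺/Hg is the cathode (higher E°); E°cell = +0.86 − (−0.27) = +1.13 V with n = 2.
From the Nernst equation, log Q = n(E° − E)/0.0592 = 2·(+1.13 − (+1.061))/0.0592 = 2.331.
The balanced reaction is Hg^2+(aq) + Co(s) → Hg(l) + Co^2+(aq), so Q = [Co^2+(aq)] / [Hg^2+(aq)].
Isolating [Hg^2+(aq)] in Q = 10^{2.331} yields log [Hg^2+(aq)] = −2.052, i.e. 0.0089 M.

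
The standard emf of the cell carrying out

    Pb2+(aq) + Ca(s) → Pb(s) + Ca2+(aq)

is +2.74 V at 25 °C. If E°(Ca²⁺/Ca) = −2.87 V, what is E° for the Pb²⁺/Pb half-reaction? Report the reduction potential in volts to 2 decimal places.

In the reaction as written the Pb²⁺/Pb couple is reduced (cathode) and Ca²⁺/Ca is oxidized (anode), so E°cell = E°(Pb²⁺/Pb) − E°(Ca²⁺/Ca).
E°(Pb²⁺/Pb) = E°cell + E°(anode) = +2.74 + (−2.87) = −0.13 V.

−0.13 V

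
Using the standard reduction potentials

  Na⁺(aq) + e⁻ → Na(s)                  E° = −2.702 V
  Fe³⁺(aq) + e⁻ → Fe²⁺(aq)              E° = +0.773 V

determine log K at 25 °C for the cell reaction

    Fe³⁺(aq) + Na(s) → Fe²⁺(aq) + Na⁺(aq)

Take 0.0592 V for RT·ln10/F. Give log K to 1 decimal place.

log K = 58.7

The Fe³⁺/Fe²⁺ couple is reduced (cathode); E°cell = +0.773 − (−2.702) = +3.475 V with n = 1.
At equilibrium E = 0, so log K = nE°cell / 0.0592 = (1)(+3.475) / 0.0592 = 58.7.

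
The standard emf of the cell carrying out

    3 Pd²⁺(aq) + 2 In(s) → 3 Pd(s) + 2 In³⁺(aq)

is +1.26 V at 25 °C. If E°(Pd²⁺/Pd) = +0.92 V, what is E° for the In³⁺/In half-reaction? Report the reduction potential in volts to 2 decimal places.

−0.34 V

In the reaction as written the Pd²⁺/Pd couple is reduced (cathode) and In³⁺/In is oxidized (anode), so E°cell = E°(Pd²⁺/Pd) − E°(In³⁺/In).
E°(In³⁺/In) = E°(cathode) − E°cell = +0.92 − (+1.26) = −0.34 V.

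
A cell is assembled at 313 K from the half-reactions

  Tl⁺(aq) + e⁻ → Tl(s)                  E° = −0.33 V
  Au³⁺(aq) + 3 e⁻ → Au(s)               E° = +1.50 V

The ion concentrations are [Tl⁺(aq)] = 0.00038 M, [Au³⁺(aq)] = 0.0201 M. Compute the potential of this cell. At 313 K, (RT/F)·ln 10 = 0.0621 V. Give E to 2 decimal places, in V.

+2.01 V

Au³⁺/Au is reduced (cathode, E° = +1.50 V) and Tl⁺/Tl is oxidized (anode).
E°cell = +1.50 − (−0.33) = +1.83 V, with n = 3 electrons transferred.
For the overall reaction Au³⁺(aq) + 3 Tl(s) → Au(s) + 3 Tl⁺(aq), Q = [Tl⁺(aq)]^3 / [Au³⁺(aq)] = 2.73×10^−9, giving log Q = −8.564.
E = E° − (0.0621/n)·log Q = +1.83 − (0.0621/3)(−8.564) = +2.01 V.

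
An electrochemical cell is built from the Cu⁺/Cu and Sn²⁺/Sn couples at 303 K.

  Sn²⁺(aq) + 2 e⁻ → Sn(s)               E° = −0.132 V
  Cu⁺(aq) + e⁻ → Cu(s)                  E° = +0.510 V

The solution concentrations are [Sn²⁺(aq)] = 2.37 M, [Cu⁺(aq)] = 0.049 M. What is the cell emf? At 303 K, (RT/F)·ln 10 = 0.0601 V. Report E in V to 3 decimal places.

+0.552 V

Cu⁺/Cu is reduced (cathode, E° = +0.510 V) and Sn²⁺/Sn is oxidized (anode).
E°cell = E°cat − E°an = +0.510 − (−0.132) = +0.642 V; n = 2.
The balanced reaction is 2 Cu⁺(aq) + Sn(s) → 2 Cu(s) + Sn²⁺(aq), so Q = [Sn²⁺(aq)] / [Cu⁺(aq)]^2 = 987 and log Q = 2.994.
By the Nernst equation, E = +0.642 − (0.0601/2)·(2.994) = +0.552 V.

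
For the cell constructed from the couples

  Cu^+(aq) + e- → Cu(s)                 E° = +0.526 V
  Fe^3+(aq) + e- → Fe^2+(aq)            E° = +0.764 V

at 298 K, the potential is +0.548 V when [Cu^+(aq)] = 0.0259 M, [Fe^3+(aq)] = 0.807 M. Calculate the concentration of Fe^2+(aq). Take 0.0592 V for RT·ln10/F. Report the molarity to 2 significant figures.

Fe³⁺/Fe²⁺ is the cathode (higher E°); E°cell = +0.764 − (+0.526) = +0.238 V with n = 1.
Since E = E° − (0.0592/n)·log Q, log Q = n(E° − E)/0.0592 = −5.236.
Balancing electrons gives Fe^3+(aq) + Cu(s) → Fe^2+(aq) + Cu^+(aq); thus Q = ([Fe^2+(aq)]·[Cu^+(aq)]) / [Fe^3+(aq)].
Substituting the known concentrations and solving, log [Fe^2+(aq)] = −3.742 and [Fe^2+(aq)] = 0.00018 M.

0.00018 M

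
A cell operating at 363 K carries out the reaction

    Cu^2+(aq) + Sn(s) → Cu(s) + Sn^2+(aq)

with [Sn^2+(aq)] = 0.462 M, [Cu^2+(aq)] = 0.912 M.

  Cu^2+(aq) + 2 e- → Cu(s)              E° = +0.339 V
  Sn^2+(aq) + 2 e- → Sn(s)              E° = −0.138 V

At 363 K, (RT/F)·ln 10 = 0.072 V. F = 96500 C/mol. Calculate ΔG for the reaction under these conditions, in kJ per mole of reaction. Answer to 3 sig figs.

−94.1 kJ/mol

E°cell = +0.339 − (−0.138) = +0.477 V; the balanced reaction transfers n = 2 electrons.
The reaction quotient is [Sn^2+(aq)] / [Cu^2+(aq)] = 0.507; by Nernst, E = +0.477 − (0.072/2)(−0.295) = +0.4876 V.
ΔG = −nFE = −(2)(96500)(+0.4876) J/mol = −94.1 kJ/mol.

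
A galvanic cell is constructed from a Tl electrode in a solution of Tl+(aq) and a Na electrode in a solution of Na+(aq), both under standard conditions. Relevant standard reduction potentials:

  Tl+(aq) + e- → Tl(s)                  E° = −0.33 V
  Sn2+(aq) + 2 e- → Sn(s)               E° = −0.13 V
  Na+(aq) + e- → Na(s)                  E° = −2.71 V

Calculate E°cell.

The Tl⁺/Tl couple has the higher E°, so Tl ion is reduced (cathode) and Na is oxidized (anode).
E°cell = E°(cathode) − E°(anode) = −0.33 − (−2.71) = +2.38 V.

+2.38 V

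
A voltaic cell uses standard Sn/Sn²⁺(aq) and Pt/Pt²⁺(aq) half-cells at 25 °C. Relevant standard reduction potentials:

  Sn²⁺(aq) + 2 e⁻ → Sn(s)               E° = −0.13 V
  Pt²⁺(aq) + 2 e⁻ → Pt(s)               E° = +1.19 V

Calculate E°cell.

+1.32 V

Of the two couples in this cell, the one with the more positive reduction potential is reduced at the cathode: here that is Pt²⁺/Pt (+1.19 V); Sn²⁺/Sn (−0.13 V) is the anode.
E°cell = E°(cathode) − E°(anode) = +1.19 − (−0.13) = +1.32 V.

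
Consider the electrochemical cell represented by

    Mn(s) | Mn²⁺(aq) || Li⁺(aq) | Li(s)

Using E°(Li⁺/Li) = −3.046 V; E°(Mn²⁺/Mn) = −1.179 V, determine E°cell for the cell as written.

−1.867 V

By convention the left-hand electrode in cell notation is the anode (oxidation) and the right-hand electrode is the cathode (reduction).
E°cell = E°(right) − E°(left) = −3.046 − (−1.179) = −1.867 V.
The negative sign shows that, as written, the cell would require an external voltage to drive the reaction.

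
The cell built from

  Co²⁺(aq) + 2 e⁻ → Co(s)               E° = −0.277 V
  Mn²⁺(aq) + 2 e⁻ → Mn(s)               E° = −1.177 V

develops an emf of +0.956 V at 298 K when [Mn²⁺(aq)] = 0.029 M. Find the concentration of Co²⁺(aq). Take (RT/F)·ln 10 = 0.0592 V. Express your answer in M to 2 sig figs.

2.3 M

Co²⁺/Co is the cathode (higher E°); E°cell = −0.277 − (−1.177) = +0.900 V with n = 2.
From the Nernst equation, log Q = n(E° − E)/0.0592 = 2·(+0.900 − (+0.956))/0.0592 = −1.892.
For Co²⁺(aq) + Mn(s) → Co(s) + Mn²⁺(aq), the reaction quotient is Q = [Mn²⁺(aq)] / [Co²⁺(aq)].
Solving for the unknown gives log [Co²⁺(aq)] = 0.354, so [Co²⁺(aq)] ≈ 2.3 M.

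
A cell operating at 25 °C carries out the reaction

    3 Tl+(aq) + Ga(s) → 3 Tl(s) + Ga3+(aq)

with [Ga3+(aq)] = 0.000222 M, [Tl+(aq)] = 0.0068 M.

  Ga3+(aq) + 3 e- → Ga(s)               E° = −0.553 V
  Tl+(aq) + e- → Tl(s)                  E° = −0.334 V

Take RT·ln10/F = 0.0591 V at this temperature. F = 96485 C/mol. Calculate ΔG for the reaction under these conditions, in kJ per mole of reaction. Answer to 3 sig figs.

−47.2 kJ/mol

With Tl⁺/Tl reduced at the cathode, E°cell = −0.334 − (−0.553) = +0.219 V and n = 3.
Q = [Ga3+(aq)] / [Tl+(aq)]^3 = 706, so log Q = 2.849 and E = +0.219 − (0.0591/3)(2.849) = +0.1629 V.
Then ΔG = −nFE = −3 × 96485 × +0.1629 J/mol = −47.2 kJ/mol.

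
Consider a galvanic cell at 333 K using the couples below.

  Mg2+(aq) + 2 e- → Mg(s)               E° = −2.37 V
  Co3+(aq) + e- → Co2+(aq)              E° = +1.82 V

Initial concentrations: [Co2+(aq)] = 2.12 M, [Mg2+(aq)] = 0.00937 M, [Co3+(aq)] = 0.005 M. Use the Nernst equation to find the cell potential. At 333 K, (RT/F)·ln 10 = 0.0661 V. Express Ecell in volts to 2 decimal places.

Co³⁺/Co²⁺ is reduced (cathode, E° = +1.82 V) and Mg²⁺/Mg is oxidized (anode).
E°cell = E°cat − E°an = +1.82 − (−2.37) = +4.19 V; n = 2.
For the overall reaction 2 Co3+(aq) + Mg(s) → 2 Co2+(aq) + Mg2+(aq), Q = ([Co2+(aq)]^2·[Mg2+(aq)]) / [Co3+(aq)]^2 = 1.68×10^3, giving log Q = 3.226.
E = E° − (0.0661/n)·log Q = +4.19 − (0.0661/2)(3.226) = +4.08 V.

+4.08 V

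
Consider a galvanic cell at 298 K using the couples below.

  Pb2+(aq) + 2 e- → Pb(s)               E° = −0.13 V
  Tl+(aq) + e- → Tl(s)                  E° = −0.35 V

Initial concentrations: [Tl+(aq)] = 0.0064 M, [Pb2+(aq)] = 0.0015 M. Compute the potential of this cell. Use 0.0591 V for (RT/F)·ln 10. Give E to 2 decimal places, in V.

Pb²⁺/Pb is reduced (cathode, E° = −0.13 V) and Tl⁺/Tl is oxidized (anode).
The standard potential is −0.13 − (−0.35) = +0.22 V and the balanced reaction transfers n = 2 electrons.
The balanced reaction is Pb2+(aq) + 2 Tl(s) → Pb(s) + 2 Tl+(aq), so Q = [Tl+(aq)]^2 / [Pb2+(aq)] = 0.0273 and log Q = −1.564.
E = E° − (0.0591/n)·log Q = +0.22 − (0.0591/2)(−1.564) = +0.27 V.

+0.27 V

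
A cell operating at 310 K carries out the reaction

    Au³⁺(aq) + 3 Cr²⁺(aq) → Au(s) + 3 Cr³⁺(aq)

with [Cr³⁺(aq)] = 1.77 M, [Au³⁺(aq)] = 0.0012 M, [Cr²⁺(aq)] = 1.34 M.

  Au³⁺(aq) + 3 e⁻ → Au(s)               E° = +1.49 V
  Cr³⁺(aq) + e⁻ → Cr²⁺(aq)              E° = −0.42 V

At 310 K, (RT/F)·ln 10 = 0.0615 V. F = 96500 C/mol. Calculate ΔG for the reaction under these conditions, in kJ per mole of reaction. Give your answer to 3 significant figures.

−533 kJ/mol

The standard cell potential is +1.49 − (−0.42) = +1.91 V, with n = 3 electrons in the balanced equation.
The reaction quotient is [Cr³⁺(aq)]^3 / ([Au³⁺(aq)]·[Cr²⁺(aq)]^3) = 1.92×10^3; by Nernst, E = +1.91 − (0.0615/3)(3.283) = +1.8427 V.
Then ΔG = −nFE = −3 × 96500 × +1.8427 J/mol = −533 kJ/mol.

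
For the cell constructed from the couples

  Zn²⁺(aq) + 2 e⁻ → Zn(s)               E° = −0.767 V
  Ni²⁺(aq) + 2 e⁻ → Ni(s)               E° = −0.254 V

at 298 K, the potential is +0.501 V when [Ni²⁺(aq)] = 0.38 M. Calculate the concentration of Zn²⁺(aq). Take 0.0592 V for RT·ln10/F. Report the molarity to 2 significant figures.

0.97 M

The Ni²⁺/Ni couple has the larger reduction potential, so it is the cathode: E°cell = −0.254 − (−0.767) = +0.513 V and n = 2.
Since E = E° − (0.0592/n)·log Q, log Q = n(E° − E)/0.0592 = 0.405.
Balancing electrons gives Ni²⁺(aq) + Zn(s) → Ni(s) + Zn²⁺(aq); thus Q = [Zn²⁺(aq)] / [Ni²⁺(aq)].
Substituting the known concentrations and solving, log [Zn²⁺(aq)] = −0.015 and [Zn²⁺(aq)] = 0.97 M.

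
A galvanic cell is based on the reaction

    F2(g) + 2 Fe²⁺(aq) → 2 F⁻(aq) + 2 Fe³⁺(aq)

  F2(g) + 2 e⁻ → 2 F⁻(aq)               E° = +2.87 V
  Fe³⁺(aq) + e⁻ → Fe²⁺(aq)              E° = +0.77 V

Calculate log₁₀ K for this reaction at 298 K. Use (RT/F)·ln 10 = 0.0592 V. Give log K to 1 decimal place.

The F₂/F⁻ couple is reduced (cathode); E°cell = +2.87 − (+0.77) = +2.10 V with n = 2.
At equilibrium E = 0, so log K = nE°cell / 0.0592 = (2)(+2.10) / 0.0592 = 70.9.

log K = 70.9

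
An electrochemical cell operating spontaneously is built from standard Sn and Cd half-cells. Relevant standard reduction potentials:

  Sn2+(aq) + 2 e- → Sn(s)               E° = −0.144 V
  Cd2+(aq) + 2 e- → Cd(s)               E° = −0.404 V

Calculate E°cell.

+0.260 V

Of the two couples in this cell, the one with the more positive reduction potential is reduced at the cathode: here that is Sn²⁺/Sn (−0.144 V); Cd²⁺/Cd (−0.404 V) is the anode.
E°cell = E°(cathode) − E°(anode) = −0.144 − (−0.404) = +0.260 V.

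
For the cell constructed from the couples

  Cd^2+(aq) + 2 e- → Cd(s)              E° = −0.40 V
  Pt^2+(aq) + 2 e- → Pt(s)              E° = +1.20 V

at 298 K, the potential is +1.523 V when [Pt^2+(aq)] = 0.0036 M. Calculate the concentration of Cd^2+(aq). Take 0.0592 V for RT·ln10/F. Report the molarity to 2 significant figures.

With Pt²⁺/Pt at the cathode and Cd²⁺/Cd at the anode, E°cell = +1.20 − (−0.40) = +1.60 V (n = 2).
Since E = E° − (0.0592/n)·log Q, log Q = n(E° − E)/0.0592 = 2.601.
For Pt^2+(aq) + Cd(s) → Pt(s) + Cd^2+(aq), the reaction quotient is Q = [Cd^2+(aq)] / [Pt^2+(aq)].
Solving for the unknown gives log [Cd^2+(aq)] = 0.157, so [Cd^2+(aq)] ≈ 1.4 M.

1.4 M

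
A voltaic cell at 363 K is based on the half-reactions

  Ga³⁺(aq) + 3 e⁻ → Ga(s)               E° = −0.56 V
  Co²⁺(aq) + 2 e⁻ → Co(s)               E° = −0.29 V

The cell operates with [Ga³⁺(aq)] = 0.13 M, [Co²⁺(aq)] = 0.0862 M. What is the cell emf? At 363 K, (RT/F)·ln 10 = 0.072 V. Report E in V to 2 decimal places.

Co²⁺/Co is reduced (cathode, E° = −0.29 V) and Ga³⁺/Ga is oxidized (anode).
E°cell = E°cat − E°an = −0.29 − (−0.56) = +0.27 V; n = 6.
For the overall reaction 3 Co²⁺(aq) + 2 Ga(s) → 3 Co(s) + 2 Ga³⁺(aq), Q = [Ga³⁺(aq)]^2 / [Co²⁺(aq)]^3 = 26.4, giving log Q = 1.421.
E = E° − (0.072/n)·log Q = +0.27 − (0.072/6)(1.421) = +0.25 V.

+0.25 V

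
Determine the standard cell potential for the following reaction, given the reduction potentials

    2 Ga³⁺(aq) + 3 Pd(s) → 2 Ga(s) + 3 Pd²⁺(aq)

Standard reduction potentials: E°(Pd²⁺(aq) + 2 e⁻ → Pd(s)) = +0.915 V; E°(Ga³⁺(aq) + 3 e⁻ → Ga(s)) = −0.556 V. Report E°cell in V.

−1.471 V

Ga³⁺(aq) gains electrons, so the Ga³⁺/Ga couple is the cathode; the Pd²⁺/Pd couple is the anode.
E°cell = E°(cathode) − E°(anode) = −0.556 − (+0.915) = −1.471 V.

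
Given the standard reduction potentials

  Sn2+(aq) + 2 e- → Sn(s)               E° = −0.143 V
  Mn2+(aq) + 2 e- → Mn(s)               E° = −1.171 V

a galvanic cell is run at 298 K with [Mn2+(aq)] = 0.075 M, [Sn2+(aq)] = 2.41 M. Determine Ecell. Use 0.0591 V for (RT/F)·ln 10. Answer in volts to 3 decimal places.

Since E°(Sn²⁺/Sn) > E°(Mn²⁺/Mn), Sn²⁺/Sn serves as the cathode.
E°cell = −0.143 − (−1.171) = +1.028 V, with n = 2 electrons transferred.
The balanced reaction is Sn2+(aq) + Mn(s) → Sn(s) + Mn2+(aq), so Q = [Mn2+(aq)] / [Sn2+(aq)] = 0.0311 and log Q = −1.507.
Applying E = E° − (RT ln10/nF)·log Q gives +1.028 − (0.0591/2)(−1.507) = +1.073 V.

+1.073 V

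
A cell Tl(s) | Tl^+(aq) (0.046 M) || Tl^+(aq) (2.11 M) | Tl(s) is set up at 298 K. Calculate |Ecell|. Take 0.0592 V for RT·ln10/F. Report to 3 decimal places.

0.098 V

For a concentration cell E°cell = 0, since both electrodes use the same couple.
The compartment with the higher Tl^+(aq) concentration (2.11 M) acts as the cathode; ions are reduced there and produced at the dilute (0.046 M) anode.
With n = 1, Ecell = −(0.0592/1)·log([dilute]/[conc]) = −(0.0592/1)·log(0.046/2.11) = +0.098 V.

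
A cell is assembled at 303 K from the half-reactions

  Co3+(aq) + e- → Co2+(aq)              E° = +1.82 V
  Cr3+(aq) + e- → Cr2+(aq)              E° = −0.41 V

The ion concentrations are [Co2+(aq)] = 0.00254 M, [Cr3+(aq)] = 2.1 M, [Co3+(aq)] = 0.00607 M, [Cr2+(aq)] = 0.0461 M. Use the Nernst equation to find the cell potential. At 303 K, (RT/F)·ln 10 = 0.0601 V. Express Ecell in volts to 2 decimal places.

+2.15 V

Co³⁺/Co²⁺ is reduced (cathode, E° = +1.82 V) and Cr³⁺/Cr²⁺ is oxidized (anode).
The standard potential is +1.82 − (−0.41) = +2.23 V and the balanced reaction transfers n = 1 electron.
For the overall reaction Co3+(aq) + Cr2+(aq) → Co2+(aq) + Cr3+(aq), Q = ([Co2+(aq)]·[Cr3+(aq)]) / ([Co3+(aq)]·[Cr2+(aq)]) = 19.1, giving log Q = 1.280.
By the Nernst equation, E = +2.23 − (0.0601/1)·(1.280) = +2.15 V.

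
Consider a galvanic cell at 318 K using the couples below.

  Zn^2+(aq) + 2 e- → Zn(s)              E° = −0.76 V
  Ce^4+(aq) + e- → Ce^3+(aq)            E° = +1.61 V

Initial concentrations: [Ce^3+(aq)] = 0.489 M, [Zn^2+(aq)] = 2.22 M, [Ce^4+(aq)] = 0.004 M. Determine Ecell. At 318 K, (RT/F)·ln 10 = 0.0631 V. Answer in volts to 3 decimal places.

Ce⁴⁺/Ce³⁺ is reduced (cathode, E° = +1.61 V) and Zn²⁺/Zn is oxidized (anode).
E°cell = E°cat − E°an = +1.61 − (−0.76) = +2.37 V; n = 2.
For the overall reaction 2 Ce^4+(aq) + Zn(s) → 2 Ce^3+(aq) + Zn^2+(aq), Q = ([Ce^3+(aq)]^2·[Zn^2+(aq)]) / [Ce^4+(aq)]^2 = 3.32×10^4, giving log Q = 4.521.
Applying E = E° − (RT ln10/nF)·log Q gives +2.37 − (0.0631/2)(4.521) = +2.227 V.

+2.227 V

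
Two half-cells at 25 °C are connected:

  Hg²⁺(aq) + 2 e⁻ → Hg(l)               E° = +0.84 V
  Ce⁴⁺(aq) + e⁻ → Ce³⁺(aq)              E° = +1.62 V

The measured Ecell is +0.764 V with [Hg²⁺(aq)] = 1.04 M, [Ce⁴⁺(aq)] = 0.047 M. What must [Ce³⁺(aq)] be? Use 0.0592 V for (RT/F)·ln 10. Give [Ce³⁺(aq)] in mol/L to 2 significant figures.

Ce⁴⁺/Ce³⁺ is the cathode (higher E°); E°cell = +1.62 − (+0.84) = +0.78 V with n = 2.
Since E = E° − (0.0592/n)·log Q, log Q = n(E° − E)/0.0592 = 0.541.
For 2 Ce⁴⁺(aq) + Hg(l) → 2 Ce³⁺(aq) + Hg²⁺(aq), the reaction quotient is Q = ([Ce³⁺(aq)]^2·[Hg²⁺(aq)]) / [Ce⁴⁺(aq)]^2.
Substituting the known concentrations and solving, log [Ce³⁺(aq)] = −1.066 and [Ce³⁺(aq)] = 0.086 M.

0.086 M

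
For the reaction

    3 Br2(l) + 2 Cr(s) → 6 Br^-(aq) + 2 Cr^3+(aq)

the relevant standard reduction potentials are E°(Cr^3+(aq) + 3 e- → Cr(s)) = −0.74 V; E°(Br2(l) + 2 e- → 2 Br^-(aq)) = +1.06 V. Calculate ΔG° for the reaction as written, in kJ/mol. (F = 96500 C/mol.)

In the reaction as written Br2(l) is reduced, so the Br₂/Br⁻ couple is the cathode and Cr³⁺/Cr is the anode.
E°cell = +1.06 − (−0.74) = +1.80 V; balancing electrons gives n = 6.
ΔG° = −nFE°cell = −(6)(96500)(+1.80) J/mol = −1042 kJ/mol.

−1042 kJ/mol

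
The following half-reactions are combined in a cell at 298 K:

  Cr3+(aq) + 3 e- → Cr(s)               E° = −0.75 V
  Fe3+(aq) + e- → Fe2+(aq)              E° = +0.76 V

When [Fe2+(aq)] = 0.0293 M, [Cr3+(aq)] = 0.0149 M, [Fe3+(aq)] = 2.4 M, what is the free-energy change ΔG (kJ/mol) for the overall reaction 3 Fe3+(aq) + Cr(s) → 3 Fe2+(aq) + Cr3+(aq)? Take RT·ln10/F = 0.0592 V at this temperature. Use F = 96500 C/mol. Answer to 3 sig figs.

With Fe³⁺/Fe²⁺ reduced at the cathode, E°cell = +0.76 − (−0.75) = +1.51 V and n = 3.
The reaction quotient is ([Fe2+(aq)]^3·[Cr3+(aq)]) / [Fe3+(aq)]^3 = 2.71×10^−8; by Nernst, E = +1.51 − (0.0592/3)(−7.567) = +1.6593 V.
Then ΔG = −nFE = −3 × 96500 × +1.6593 J/mol = −480 kJ/mol.

−480 kJ/mol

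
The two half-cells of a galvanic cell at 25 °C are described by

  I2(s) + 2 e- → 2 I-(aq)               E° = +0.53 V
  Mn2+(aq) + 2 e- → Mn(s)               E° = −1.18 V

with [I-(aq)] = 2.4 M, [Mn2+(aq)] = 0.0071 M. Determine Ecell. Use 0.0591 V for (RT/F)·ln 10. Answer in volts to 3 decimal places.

+1.751 V

Since E°(I₂/I⁻) > E°(Mn²⁺/Mn), I₂/I⁻ serves as the cathode.
The standard potential is +0.53 − (−1.18) = +1.71 V and the balanced reaction transfers n = 2 electrons.
Balancing gives I2(s) + Mn(s) → 2 I-(aq) + Mn2+(aq); hence Q = [I-(aq)]^2·[Mn2+(aq)] = 0.0409 (log Q = −1.388).
E = E° − (0.0591/n)·log Q = +1.71 − (0.0591/2)(−1.388) = +1.751 V.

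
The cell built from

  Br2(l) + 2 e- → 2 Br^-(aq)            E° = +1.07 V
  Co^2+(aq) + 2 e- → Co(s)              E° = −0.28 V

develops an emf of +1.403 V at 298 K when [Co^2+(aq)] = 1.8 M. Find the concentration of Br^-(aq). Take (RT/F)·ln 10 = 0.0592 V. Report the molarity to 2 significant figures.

0.095 M

With Br₂/Br⁻ at the cathode and Co²⁺/Co at the anode, E°cell = +1.07 − (−0.28) = +1.35 V (n = 2).
From the Nernst equation, log Q = n(E° − E)/0.0592 = 2·(+1.35 − (+1.403))/0.0592 = −1.791.
Balancing electrons gives Br2(l) + Co(s) → 2 Br^-(aq) + Co^2+(aq); thus Q = [Br^-(aq)]^2·[Co^2+(aq)].
Isolating [Br^-(aq)] in Q = 10^{−1.791} yields log [Br^-(aq)] = −1.023, i.e. 0.095 M.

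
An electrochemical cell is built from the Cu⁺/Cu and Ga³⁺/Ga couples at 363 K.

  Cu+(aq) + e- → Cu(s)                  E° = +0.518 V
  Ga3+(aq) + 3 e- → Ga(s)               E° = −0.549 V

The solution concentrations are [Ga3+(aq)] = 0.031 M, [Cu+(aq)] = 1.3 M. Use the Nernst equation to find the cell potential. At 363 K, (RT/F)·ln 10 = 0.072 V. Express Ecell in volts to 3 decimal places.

+1.111 V

Cu⁺/Cu is reduced (cathode, E° = +0.518 V) and Ga³⁺/Ga is oxidized (anode).
E°cell = +0.518 − (−0.549) = +1.067 V, with n = 3 electrons transferred.
Balancing gives 3 Cu+(aq) + Ga(s) → 3 Cu(s) + Ga3+(aq); hence Q = [Ga3+(aq)] / [Cu+(aq)]^3 = 0.0141 (log Q = −1.850).
Applying E = E° − (RT ln10/nF)·log Q gives +1.067 − (0.072/3)(−1.850) = +1.111 V.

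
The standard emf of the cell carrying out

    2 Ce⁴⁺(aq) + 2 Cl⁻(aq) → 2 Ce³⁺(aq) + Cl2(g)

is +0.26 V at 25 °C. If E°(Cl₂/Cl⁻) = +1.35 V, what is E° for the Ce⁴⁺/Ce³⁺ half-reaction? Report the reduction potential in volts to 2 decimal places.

+1.61 V

In the reaction as written the Ce⁴⁺/Ce³⁺ couple is reduced (cathode) and Cl₂/Cl⁻ is oxidized (anode), so E°cell = E°(Ce⁴⁺/Ce³⁺) − E°(Cl₂/Cl⁻).
E°(Ce⁴⁺/Ce³⁺) = E°cell + E°(anode) = +0.26 + (+1.35) = +1.61 V.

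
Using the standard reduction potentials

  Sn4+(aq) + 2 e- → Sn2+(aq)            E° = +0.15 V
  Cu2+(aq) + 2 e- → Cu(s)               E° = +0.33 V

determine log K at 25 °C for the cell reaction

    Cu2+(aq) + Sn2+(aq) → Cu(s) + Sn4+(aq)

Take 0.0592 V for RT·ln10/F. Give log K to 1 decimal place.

log K = 6.1

The Cu²⁺/Cu couple is reduced (cathode); E°cell = +0.33 − (+0.15) = +0.18 V with n = 2.
At equilibrium E = 0, so log K = nE°cell / 0.0592 = (2)(+0.18) / 0.0592 = 6.1.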